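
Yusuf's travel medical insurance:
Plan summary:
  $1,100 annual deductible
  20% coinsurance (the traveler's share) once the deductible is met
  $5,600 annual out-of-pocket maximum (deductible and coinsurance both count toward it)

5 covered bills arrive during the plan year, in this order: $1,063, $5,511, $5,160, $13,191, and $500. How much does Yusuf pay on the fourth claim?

Claim 1 ($1,063): entire amount goes to the deductible. Traveler pays $1,063; OOP now $1,063.
Claim 2 ($5,511): $37 to deductible, leaving $5,474; traveler's 20% is $1,094.80. Cost to traveler: $1,131.80. OOP to date $2,194.80.
Claim 3 ($5,160): deductible met; 20% of $5,160 = $1,032. Traveler pays $1,032; OOP now $3,226.80.
Claim 4 ($13,191): deductible already satisfied, so traveler's share is 20% × $13,191 = $2,638.20. That would push OOP to $5,865, over the $5,600 cap, so traveler pays $5,600 − $3,226.80 = $2,373.20.

$2,373.20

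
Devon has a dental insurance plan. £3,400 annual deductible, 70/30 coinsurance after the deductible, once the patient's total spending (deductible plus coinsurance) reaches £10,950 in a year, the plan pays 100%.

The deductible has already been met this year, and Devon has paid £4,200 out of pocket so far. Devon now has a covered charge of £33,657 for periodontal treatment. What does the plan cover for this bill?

The deductible is already satisfied, so the full bill goes to coinsurance.
Patient's 30% share of £33,657 is £10,097.10.
Year-to-date out-of-pocket would reach £4,200 + £10,097.10 = £14,297.10, above the £10,950 maximum, so the patient pays only £10,950 − £4,200 = £6,750.
The plan picks up £33,657 − £6,750 = £26,907.

£26,907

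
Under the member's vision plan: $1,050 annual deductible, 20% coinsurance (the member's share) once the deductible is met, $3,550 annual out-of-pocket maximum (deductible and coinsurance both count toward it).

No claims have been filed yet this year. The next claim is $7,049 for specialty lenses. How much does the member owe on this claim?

$2,249.80

Nothing has been paid toward the $1,050 deductible, so the first $1,050 of this charge is applied there.
After the $1,050 deductible portion, $7,049 − $1,050 = $5,999 is subject to coinsurance.
Member's 20% share of $5,999 is $1,199.80.
That puts the member's cost at $1,050 + $1,199.80 = $2,249.80 before any cap.
Cumulative spending $0 + $2,249.80 = $2,249.80 stays under the $3,550 maximum.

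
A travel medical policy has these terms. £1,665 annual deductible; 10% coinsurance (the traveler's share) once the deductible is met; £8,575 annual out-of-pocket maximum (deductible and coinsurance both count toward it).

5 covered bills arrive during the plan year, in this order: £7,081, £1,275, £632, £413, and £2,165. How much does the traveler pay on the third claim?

#1 (£7,081): £1,665 to deductible, leaving £5,416; traveler's 10% is £541.60. Cost to traveler: £2,206.60. OOP to date £2,206.60.
#2 (£1,275): deductible already satisfied, so traveler's share is 10% × £1,275 = £127.50. Traveler pays £127.50; OOP now £2,334.10.
#3 (£632): deductible already satisfied, so traveler's share is 10% × £632 = £63.20. Cost to traveler: £63.20. OOP to date £2,397.30.

£63.20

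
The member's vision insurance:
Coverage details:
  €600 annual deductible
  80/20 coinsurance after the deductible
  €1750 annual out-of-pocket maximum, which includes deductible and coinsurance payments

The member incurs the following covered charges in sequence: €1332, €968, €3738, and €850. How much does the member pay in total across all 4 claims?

Claim 1 (€1332): deductible takes €600, €732 remains; member's 20% is €146.40. Member owes €746.40 (running OOP €746.40).
Claim 2 (€968): 20% coinsurance on €968 = €193.60. Cost to member: €193.60. OOP to date €940.
Claim 3 (€3738): deductible already satisfied, so member's share is 20% × €3738 = €747.60. Member owes €747.60 (running OOP €1687.60).
Claim 4 (€850): deductible met; 20% of €850 = €170. That would push OOP to €1857.60, over the €1750 cap, so member pays €1750 − €1687.60 = €62.40.
Total paid by the member: €746.40 + €193.60 + €747.60 + €62.40 = €1750.

€1750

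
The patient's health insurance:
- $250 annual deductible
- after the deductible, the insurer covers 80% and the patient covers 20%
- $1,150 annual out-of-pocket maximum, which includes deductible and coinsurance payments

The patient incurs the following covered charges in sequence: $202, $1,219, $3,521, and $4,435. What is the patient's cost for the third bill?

$665.80

Bill 1, $202: fully absorbed by the deductible. Patient pays $202; OOP now $202.
Bill 2, $1,219: $48 finishes the deductible; $1,171 goes to coinsurance; coinsurance $1,171 × 20% = $234.20. Patient owes $282.20 (running OOP $484.20).
Bill 3, $3,521: 20% coinsurance on $3,521 = $704.20. Adding that to $484.20 gives $1,188.40, past the $1,150 cap; patient pays only $1,150 − $484.20 = $665.80.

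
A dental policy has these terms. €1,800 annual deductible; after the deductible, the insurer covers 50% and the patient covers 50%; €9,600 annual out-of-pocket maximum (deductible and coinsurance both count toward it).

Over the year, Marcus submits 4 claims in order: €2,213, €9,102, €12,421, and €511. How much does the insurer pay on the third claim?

Claim 1 — €2,213: deductible takes €1,800, €413 remains; patient's 50% is €206.50. Patient pays €2,006.50; OOP now €2,006.50. Insurer: €2,213 − €2,006.50 = €206.50.
Claim 2 — €9,102: deductible already satisfied, so patient's share is 50% × €9,102 = €4,551. Patient pays €4,551; OOP now €6,557.50. Insurer: €9,102 − €4,551 = €4,551.
Claim 3 — €12,421: deductible met; 50% of €12,421 = €6,210.50. That would push OOP to €12,768, over the €9,600 cap, so patient pays €9,600 − €6,557.50 = €3,042.50. Plan pays €12,421 − €3,042.50 = €9,378.50.

€9,378.50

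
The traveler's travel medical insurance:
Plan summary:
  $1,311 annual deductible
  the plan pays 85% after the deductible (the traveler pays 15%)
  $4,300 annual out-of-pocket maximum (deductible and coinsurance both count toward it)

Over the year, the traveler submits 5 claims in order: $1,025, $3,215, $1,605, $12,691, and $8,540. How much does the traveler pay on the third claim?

$240.75

Claim 1 — $1,025: entire amount goes to the deductible. Traveler pays $1,025; OOP now $1,025.
Claim 2 — $3,215: deductible takes $286, $2,929 remains; 15% of $2,929 = $439.35. Traveler pays $725.35; OOP now $1,750.35.
Claim 3 — $1,605: deductible met; 15% of $1,605 = $240.75. Traveler owes $240.75 (running OOP $1,991.10).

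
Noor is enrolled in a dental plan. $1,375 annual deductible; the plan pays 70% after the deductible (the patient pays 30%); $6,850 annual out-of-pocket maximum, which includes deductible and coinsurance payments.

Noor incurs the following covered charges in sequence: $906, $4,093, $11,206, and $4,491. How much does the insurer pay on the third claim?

Bill 1, $906: fully absorbed by the deductible. Patient pays $906; OOP now $906. Plan pays $906 − $906 = $0.
Bill 2, $4,093: $469 finishes the deductible; $3,624 goes to coinsurance; 30% of $3,624 = $1,087.20. Patient pays $1,556.20; OOP now $2,462.20. Plan pays $4,093 − $1,556.20 = $2,536.80.
Bill 3, $11,206: deductible already satisfied, so patient's share is 30% × $11,206 = $3,361.80. Patient pays $3,361.80; OOP now $5,824. Plan pays $11,206 − $3,361.80 = $7,844.20.

$7,844.20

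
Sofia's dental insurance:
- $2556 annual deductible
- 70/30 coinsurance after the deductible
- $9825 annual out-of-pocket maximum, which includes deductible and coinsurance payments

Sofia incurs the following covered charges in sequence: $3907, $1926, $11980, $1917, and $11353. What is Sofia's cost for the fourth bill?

Claim 1 — $3907: $2556 finishes the deductible; $1351 goes to coinsurance; coinsurance $1351 × 30% = $405.30. Patient owes $2961.30 (running OOP $2961.30).
Claim 2 — $1926: deductible met; 30% of $1926 = $577.80. Cost to patient: $577.80. OOP to date $3539.10.
Claim 3 — $11980: deductible already satisfied, so patient's share is 30% × $11980 = $3594. Patient owes $3594 (running OOP $7133.10).
Claim 4 — $1917: deductible met; 30% of $1917 = $575.10. Cost to patient: $575.10. OOP to date $7708.20.

$575.10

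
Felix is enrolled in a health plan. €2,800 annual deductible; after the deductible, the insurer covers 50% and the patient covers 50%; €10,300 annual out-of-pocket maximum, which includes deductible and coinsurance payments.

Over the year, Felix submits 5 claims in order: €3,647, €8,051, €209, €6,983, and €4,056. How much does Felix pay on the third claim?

Claim 1 — €3,647: €2,800 finishes the deductible; €847 goes to coinsurance; coinsurance €847 × 50% = €423.50. Patient owes €3,223.50 (running OOP €3,223.50).
Claim 2 — €8,051: 50% coinsurance on €8,051 = €4,025.50. Patient owes €4,025.50 (running OOP €7,249).
Claim 3 — €209: deductible already satisfied, so patient's share is 50% × €209 = €104.50. Patient owes €104.50 (running OOP €7,353.50).

€104.50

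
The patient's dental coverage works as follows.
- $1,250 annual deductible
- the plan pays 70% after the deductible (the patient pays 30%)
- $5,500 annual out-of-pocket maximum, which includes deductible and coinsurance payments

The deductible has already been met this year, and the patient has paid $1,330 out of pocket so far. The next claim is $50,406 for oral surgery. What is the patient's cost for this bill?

The deductible is already satisfied, so the full bill goes to coinsurance.
30% of $50,406 = $15,121.80 falls to the patient.
That would bring total out-of-pocket to $16,451.80, past the $5,500 cap. The patient is capped at $5,500 − $1,330 = $4,170 on this claim.

$4,170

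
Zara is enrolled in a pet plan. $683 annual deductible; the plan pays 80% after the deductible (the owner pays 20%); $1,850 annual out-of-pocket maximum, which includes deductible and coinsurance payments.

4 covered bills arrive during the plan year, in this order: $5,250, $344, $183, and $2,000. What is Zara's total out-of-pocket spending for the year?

Claim 1 ($5,250): deductible takes $683, $4,567 remains; 20% of $4,567 = $913.40. Owner owes $1,596.40 (running OOP $1,596.40).
Claim 2 ($344): deductible met; 20% of $344 = $68.80. Owner owes $68.80 (running OOP $1,665.20).
Claim 3 ($183): deductible already satisfied, so owner's share is 20% × $183 = $36.60. Owner pays $36.60; OOP now $1,701.80.
Claim 4 ($2,000): deductible already satisfied, so owner's share is 20% × $2,000 = $400. Adding that to $1,701.80 gives $2,101.80, past the $1,850 cap; owner pays only $1,850 − $1,701.80 = $148.20.
Total paid by the owner: $1,596.40 + $68.80 + $36.60 + $148.20 = $1,850.

$1,850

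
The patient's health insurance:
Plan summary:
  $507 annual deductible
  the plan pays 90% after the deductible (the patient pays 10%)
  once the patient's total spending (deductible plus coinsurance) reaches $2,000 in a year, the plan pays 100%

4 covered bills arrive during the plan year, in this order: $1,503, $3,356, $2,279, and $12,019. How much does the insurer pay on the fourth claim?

$11,189.10

Claim 1 — $1,503: $507 to deductible, leaving $996; 10% of $996 = $99.60. Patient owes $606.60 (running OOP $606.60). Insurer: $1,503 − $606.60 = $896.40.
Claim 2 — $3,356: deductible already satisfied, so patient's share is 10% × $3,356 = $335.60. Cost to patient: $335.60. OOP to date $942.20. Plan pays $3,356 − $335.60 = $3,020.40.
Claim 3 — $2,279: deductible met; 10% of $2,279 = $227.90. Patient owes $227.90 (running OOP $1,170.10). Plan pays $2,279 − $227.90 = $2,051.10.
Claim 4 — $12,019: deductible met; 10% of $12,019 = $1,201.90. OOP would hit $2,372 > $2,000, so the cap limits the patient to $2,000 − $1,170.10 = $829.90. Plan pays $12,019 − $829.90 = $11,189.10.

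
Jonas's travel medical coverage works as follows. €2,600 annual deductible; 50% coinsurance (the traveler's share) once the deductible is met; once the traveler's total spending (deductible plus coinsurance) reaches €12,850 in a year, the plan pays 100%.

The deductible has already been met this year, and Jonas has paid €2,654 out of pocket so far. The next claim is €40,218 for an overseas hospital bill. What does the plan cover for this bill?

The deductible is already satisfied, so the full bill goes to coinsurance.
50% of €40,218 = €20,109 falls to the traveler.
Year-to-date out-of-pocket would reach €2,654 + €20,109 = €22,763, above the €12,850 maximum, so the traveler pays only €12,850 − €2,654 = €10,196.
The plan picks up €40,218 − €10,196 = €30,022.

€30,022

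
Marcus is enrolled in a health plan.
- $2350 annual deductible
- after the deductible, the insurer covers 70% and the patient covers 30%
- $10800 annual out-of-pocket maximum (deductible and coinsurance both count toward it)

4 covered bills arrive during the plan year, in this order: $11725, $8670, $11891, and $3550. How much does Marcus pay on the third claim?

$3036.50

Bill 1, $11725: $2350 finishes the deductible; $9375 goes to coinsurance; coinsurance $9375 × 30% = $2812.50. Cost to patient: $5162.50. OOP to date $5162.50.
Bill 2, $8670: deductible met; 30% of $8670 = $2601. Cost to patient: $2601. OOP to date $7763.50.
Bill 3, $11891: deductible already satisfied, so patient's share is 30% × $11891 = $3567.30. That would push OOP to $11330.80, over the $10800 cap, so patient pays $10800 − $7763.50 = $3036.50.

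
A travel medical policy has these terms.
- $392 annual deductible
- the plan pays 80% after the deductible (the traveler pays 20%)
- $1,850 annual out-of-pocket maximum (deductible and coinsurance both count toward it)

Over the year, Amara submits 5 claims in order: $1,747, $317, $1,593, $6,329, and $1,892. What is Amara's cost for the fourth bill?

Claim 1 ($1,747): $392 finishes the deductible; $1,355 goes to coinsurance; coinsurance $1,355 × 20% = $271. Traveler owes $663 (running OOP $663).
Claim 2 ($317): deductible met; 20% of $317 = $63.40. Traveler pays $63.40; OOP now $726.40.
Claim 3 ($1,593): 20% coinsurance on $1,593 = $318.60. Traveler owes $318.60 (running OOP $1,045).
Claim 4 ($6,329): deductible met; 20% of $6,329 = $1,265.80. That would push OOP to $2,310.80, over the $1,850 cap, so traveler pays $1,850 − $1,045 = $805.

$805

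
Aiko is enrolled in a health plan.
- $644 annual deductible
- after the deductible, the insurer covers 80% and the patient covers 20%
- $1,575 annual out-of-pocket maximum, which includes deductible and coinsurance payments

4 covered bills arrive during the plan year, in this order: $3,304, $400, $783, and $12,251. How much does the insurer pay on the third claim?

Claim 1 — $3,304: deductible takes $644, $2,660 remains; patient's 20% is $532. Patient owes $1,176 (running OOP $1,176). Insurer: $3,304 − $1,176 = $2,128.
Claim 2 — $400: deductible met; 20% of $400 = $80. Patient pays $80; OOP now $1,256. Plan pays $400 − $80 = $320.
Claim 3 — $783: deductible already satisfied, so patient's share is 20% × $783 = $156.60. Patient owes $156.60 (running OOP $1,412.60). Plan pays $783 − $156.60 = $626.40.

$626.40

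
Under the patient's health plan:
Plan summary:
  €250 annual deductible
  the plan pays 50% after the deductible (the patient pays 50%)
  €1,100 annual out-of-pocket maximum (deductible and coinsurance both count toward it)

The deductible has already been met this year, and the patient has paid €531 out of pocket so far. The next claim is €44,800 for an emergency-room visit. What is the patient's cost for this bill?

The deductible is already satisfied, so the full bill goes to coinsurance.
50% of €44,800 = €22,400 falls to the patient.
Adding €22,400 to the €531 already spent would give €22,931, which exceeds the €1,100 cap; the patient pays just €1,100 − €531 = €569.

€569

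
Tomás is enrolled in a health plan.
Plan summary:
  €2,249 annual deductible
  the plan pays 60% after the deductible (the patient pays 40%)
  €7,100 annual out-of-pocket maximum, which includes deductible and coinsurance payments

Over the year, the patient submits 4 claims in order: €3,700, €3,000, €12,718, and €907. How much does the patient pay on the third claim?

Claim 1 — €3,700: €2,249 to deductible, leaving €1,451; 40% of €1,451 = €580.40. Patient owes €2,829.40 (running OOP €2,829.40).
Claim 2 — €3,000: 40% coinsurance on €3,000 = €1,200. Patient pays €1,200; OOP now €4,029.40.
Claim 3 — €12,718: 40% coinsurance on €12,718 = €5,087.20. That would push OOP to €9,116.60, over the €7,100 cap, so patient pays €7,100 − €4,029.40 = €3,070.60.

€3,070.60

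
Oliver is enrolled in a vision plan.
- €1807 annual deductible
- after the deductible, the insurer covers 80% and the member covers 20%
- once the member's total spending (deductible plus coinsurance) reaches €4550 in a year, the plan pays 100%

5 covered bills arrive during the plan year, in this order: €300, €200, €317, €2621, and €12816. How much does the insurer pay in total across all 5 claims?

Claim 1 (€300): entire amount goes to the deductible. Member pays €300; OOP now €300. Insurer: €300 − €300 = €0.
Claim 2 (€200): entire amount goes to the deductible. Member owes €200 (running OOP €500). Insurer: €200 − €200 = €0.
Claim 3 (€317): entire amount goes to the deductible. Member pays €317; OOP now €817. Plan pays €317 − €317 = €0.
Claim 4 (€2621): €990 to deductible, leaving €1631; 20% of €1631 = €326.20. Cost to member: €1316.20. OOP to date €2133.20. Insurer: €2621 − €1316.20 = €1304.80.
Claim 5 (€12816): deductible met; 20% of €12816 = €2563.20. That would push OOP to €4696.40, over the €4550 cap, so member pays €4550 − €2133.20 = €2416.80. Plan pays €12816 − €2416.80 = €10399.20.
Insurer total: €0 + €0 + €0 + €1304.80 + €10399.20 = €11704.

€11704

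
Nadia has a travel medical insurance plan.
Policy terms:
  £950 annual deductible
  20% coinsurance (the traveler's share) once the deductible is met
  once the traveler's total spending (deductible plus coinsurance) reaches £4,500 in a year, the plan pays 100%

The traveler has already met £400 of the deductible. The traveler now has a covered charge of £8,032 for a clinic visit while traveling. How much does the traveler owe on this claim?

£2,046.40

Remaining deductible: £950 − £400 = £550.
After the £550 deductible portion, £8,032 − £550 = £7,482 is subject to coinsurance.
20% of £7,482 = £1,496.40 falls to the traveler.
So the traveler owes £550 + £1,496.40 = £2,046.40 before any cap.
Year-to-date out-of-pocket becomes £400 + £2,046.40 = £2,446.40, still under the £4,500 maximum, so no cap applies.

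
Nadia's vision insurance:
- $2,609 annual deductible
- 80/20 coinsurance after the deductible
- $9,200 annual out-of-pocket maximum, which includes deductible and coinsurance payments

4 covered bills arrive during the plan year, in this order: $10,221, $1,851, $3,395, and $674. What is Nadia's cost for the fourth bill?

#1 ($10,221): $2,609 to deductible, leaving $7,612; coinsurance $7,612 × 20% = $1,522.40. Member owes $4,131.40 (running OOP $4,131.40).
#2 ($1,851): deductible already satisfied, so member's share is 20% × $1,851 = $370.20. Member pays $370.20; OOP now $4,501.60.
#3 ($3,395): deductible already satisfied, so member's share is 20% × $3,395 = $679. Member pays $679; OOP now $5,180.60.
#4 ($674): 20% coinsurance on $674 = $134.80. Member owes $134.80 (running OOP $5,315.40).

$134.80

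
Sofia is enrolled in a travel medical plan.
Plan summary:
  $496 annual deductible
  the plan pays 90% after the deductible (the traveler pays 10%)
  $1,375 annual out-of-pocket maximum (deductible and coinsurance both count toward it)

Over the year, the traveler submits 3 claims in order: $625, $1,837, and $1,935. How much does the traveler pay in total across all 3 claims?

$886.10

Bill 1, $625: $496 to deductible, leaving $129; 10% of $129 = $12.90. Traveler owes $508.90 (running OOP $508.90).
Bill 2, $1,837: deductible met; 10% of $1,837 = $183.70. Traveler owes $183.70 (running OOP $692.60).
Bill 3, $1,935: deductible already satisfied, so traveler's share is 10% × $1,935 = $193.50. Traveler pays $193.50; OOP now $886.10.
Total paid by the traveler: $508.90 + $183.70 + $193.50 = $886.10.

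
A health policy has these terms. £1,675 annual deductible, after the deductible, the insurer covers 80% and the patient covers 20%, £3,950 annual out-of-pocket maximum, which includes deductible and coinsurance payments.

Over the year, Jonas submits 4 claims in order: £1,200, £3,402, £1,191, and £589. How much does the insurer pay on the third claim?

Bill 1, £1,200: entire amount goes to the deductible. Patient pays £1,200; OOP now £1,200. Plan pays £1,200 − £1,200 = £0.
Bill 2, £3,402: deductible takes £475, £2,927 remains; coinsurance £2,927 × 20% = £585.40. Patient pays £1,060.40; OOP now £2,260.40. Plan pays £3,402 − £1,060.40 = £2,341.60.
Bill 3, £1,191: deductible already satisfied, so patient's share is 20% × £1,191 = £238.20. Cost to patient: £238.20. OOP to date £2,498.60. Insurer: £1,191 − £238.20 = £952.80.

£952.80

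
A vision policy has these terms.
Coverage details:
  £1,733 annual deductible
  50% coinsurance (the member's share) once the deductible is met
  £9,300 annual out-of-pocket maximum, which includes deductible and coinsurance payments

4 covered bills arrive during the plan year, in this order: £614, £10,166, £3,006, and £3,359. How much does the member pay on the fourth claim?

Claim 1 (£614): all of it applies to the deductible. Cost to member: £614. OOP to date £614.
Claim 2 (£10,166): £1,119 to deductible, leaving £9,047; coinsurance £9,047 × 50% = £4,523.50. Member owes £5,642.50 (running OOP £6,256.50).
Claim 3 (£3,006): deductible already satisfied, so member's share is 50% × £3,006 = £1,503. Cost to member: £1,503. OOP to date £7,759.50.
Claim 4 (£3,359): deductible already satisfied, so member's share is 50% × £3,359 = £1,679.50. Adding that to £7,759.50 gives £9,439, past the £9,300 cap; member pays only £9,300 − £7,759.50 = £1,540.50.

£1,540.50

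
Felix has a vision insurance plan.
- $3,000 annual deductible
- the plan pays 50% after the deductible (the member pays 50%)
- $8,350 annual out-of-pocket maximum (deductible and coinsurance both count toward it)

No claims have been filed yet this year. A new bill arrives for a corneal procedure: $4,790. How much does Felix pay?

Nothing has been paid toward the $3,000 deductible, so the first $3,000 of this charge is applied there.
After the $3,000 deductible portion, $4,790 − $3,000 = $1,790 is subject to coinsurance.
Coinsurance: $1,790 × 50% = $895.
Member responsibility before any cap: $3,000 + $895 = $3,895.
Year-to-date out-of-pocket becomes $0 + $3,895 = $3,895, still under the $8,350 maximum, so no cap applies.

$3,895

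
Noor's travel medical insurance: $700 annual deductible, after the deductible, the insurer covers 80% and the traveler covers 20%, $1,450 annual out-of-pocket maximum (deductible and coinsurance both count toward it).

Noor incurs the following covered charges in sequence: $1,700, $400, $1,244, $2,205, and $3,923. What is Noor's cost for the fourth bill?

Claim 1 — $1,700: deductible takes $700, $1,000 remains; traveler's 20% is $200. Traveler owes $900 (running OOP $900).
Claim 2 — $400: deductible met; 20% of $400 = $80. Cost to traveler: $80. OOP to date $980.
Claim 3 — $1,244: deductible already satisfied, so traveler's share is 20% × $1,244 = $248.80. Traveler pays $248.80; OOP now $1,228.80.
Claim 4 — $2,205: 20% coinsurance on $2,205 = $441. Adding that to $1,228.80 gives $1,669.80, past the $1,450 cap; traveler pays only $1,450 − $1,228.80 = $221.20.

$221.20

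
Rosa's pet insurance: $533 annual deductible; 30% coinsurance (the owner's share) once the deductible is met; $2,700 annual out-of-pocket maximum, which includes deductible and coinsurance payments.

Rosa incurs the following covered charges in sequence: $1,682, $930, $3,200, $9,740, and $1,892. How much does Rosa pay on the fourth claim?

Bill 1, $1,682: $533 finishes the deductible; $1,149 goes to coinsurance; owner's 30% is $344.70. Cost to owner: $877.70. OOP to date $877.70.
Bill 2, $930: deductible met; 30% of $930 = $279. Owner owes $279 (running OOP $1,156.70).
Bill 3, $3,200: deductible met; 30% of $3,200 = $960. Owner pays $960; OOP now $2,116.70.
Bill 4, $9,740: deductible met; 30% of $9,740 = $2,922. OOP would hit $5,038.70 > $2,700, so the cap limits the owner to $2,700 − $2,116.70 = $583.30.

$583.30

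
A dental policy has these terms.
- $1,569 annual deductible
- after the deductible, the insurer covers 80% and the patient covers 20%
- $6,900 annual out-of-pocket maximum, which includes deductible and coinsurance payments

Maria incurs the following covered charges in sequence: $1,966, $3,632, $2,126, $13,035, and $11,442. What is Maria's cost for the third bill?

Claim 1 — $1,966: $1,569 to deductible, leaving $397; 20% of $397 = $79.40. Patient pays $1,648.40; OOP now $1,648.40.
Claim 2 — $3,632: 20% coinsurance on $3,632 = $726.40. Patient owes $726.40 (running OOP $2,374.80).
Claim 3 — $2,126: deductible met; 20% of $2,126 = $425.20. Patient pays $425.20; OOP now $2,800.

$425.20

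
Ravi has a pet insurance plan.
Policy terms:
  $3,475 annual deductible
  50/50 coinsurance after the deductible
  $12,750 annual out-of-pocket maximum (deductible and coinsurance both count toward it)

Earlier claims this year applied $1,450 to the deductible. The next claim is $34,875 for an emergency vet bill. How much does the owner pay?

Remaining deductible: $3,475 − $1,450 = $2,025.
After the $2,025 deductible portion, $34,875 − $2,025 = $32,850 is subject to coinsurance.
Owner's 50% share of $32,850 is $16,425.
That puts the owner's cost at $2,025 + $16,425 = $18,450 before any cap.
Year-to-date out-of-pocket would reach $1,450 + $18,450 = $19,900, above the $12,750 maximum, so the owner pays only $12,750 − $1,450 = $11,300.

$11,300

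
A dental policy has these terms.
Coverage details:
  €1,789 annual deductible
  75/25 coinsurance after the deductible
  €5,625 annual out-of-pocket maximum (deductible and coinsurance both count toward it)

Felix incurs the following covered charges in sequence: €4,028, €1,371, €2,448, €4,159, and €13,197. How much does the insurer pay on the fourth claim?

Claim 1 (€4,028): €1,789 finishes the deductible; €2,239 goes to coinsurance; coinsurance €2,239 × 25% = €559.75. Patient owes €2,348.75 (running OOP €2,348.75). Insurer: €4,028 − €2,348.75 = €1,679.25.
Claim 2 (€1,371): deductible met; 25% of €1,371 = €342.75. Patient owes €342.75 (running OOP €2,691.50). Plan pays €1,371 − €342.75 = €1,028.25.
Claim 3 (€2,448): 25% coinsurance on €2,448 = €612. Patient pays €612; OOP now €3,303.50. Plan pays €2,448 − €612 = €1,836.
Claim 4 (€4,159): deductible already satisfied, so patient's share is 25% × €4,159 = €1,039.75. Patient owes €1,039.75 (running OOP €4,343.25). Plan pays €4,159 − €1,039.75 = €3,119.25.

€3,119.25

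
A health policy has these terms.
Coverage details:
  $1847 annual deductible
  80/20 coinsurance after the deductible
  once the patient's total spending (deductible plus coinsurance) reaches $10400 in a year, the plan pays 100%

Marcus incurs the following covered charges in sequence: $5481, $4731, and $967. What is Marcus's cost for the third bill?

Claim 1 — $5481: deductible takes $1847, $3634 remains; patient's 20% is $726.80. Patient pays $2573.80; OOP now $2573.80.
Claim 2 — $4731: 20% coinsurance on $4731 = $946.20. Cost to patient: $946.20. OOP to date $3520.
Claim 3 — $967: deductible met; 20% of $967 = $193.40. Patient pays $193.40; OOP now $3713.40.

$193.40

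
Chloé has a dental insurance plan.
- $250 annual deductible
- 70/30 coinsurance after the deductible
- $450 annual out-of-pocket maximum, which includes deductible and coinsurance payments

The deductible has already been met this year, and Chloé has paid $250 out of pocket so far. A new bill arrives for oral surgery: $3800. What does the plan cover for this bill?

With the deductible met, the entire $3800 is subject to coinsurance.
Patient's 30% share of $3800 is $1140.
Adding $1140 to the $250 already spent would give $1390, which exceeds the $450 cap; the patient pays just $450 − $250 = $200.
Insurer pays the balance: $3800 − $200 = $3600.

$3600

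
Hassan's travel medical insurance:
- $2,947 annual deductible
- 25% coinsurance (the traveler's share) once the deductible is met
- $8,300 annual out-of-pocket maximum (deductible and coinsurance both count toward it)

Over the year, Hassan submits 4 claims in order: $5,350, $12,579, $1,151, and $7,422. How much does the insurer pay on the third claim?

$863.25

Bill 1, $5,350: deductible takes $2,947, $2,403 remains; coinsurance $2,403 × 25% = $600.75. Traveler pays $3,547.75; OOP now $3,547.75. Insurer: $5,350 − $3,547.75 = $1,802.25.
Bill 2, $12,579: 25% coinsurance on $12,579 = $3,144.75. Traveler pays $3,144.75; OOP now $6,692.50. Insurer: $12,579 − $3,144.75 = $9,434.25.
Bill 3, $1,151: deductible met; 25% of $1,151 = $287.75. Traveler pays $287.75; OOP now $6,980.25. Plan pays $1,151 − $287.75 = $863.25.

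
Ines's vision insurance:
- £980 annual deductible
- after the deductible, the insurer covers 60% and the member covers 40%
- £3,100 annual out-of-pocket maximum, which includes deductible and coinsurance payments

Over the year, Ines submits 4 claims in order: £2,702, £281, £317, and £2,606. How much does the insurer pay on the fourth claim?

Claim 1 (£2,702): deductible takes £980, £1,722 remains; 40% of £1,722 = £688.80. Cost to member: £1,668.80. OOP to date £1,668.80. Plan pays £2,702 − £1,668.80 = £1,033.20.
Claim 2 (£281): deductible already satisfied, so member's share is 40% × £281 = £112.40. Member pays £112.40; OOP now £1,781.20. Insurer: £281 − £112.40 = £168.60.
Claim 3 (£317): deductible already satisfied, so member's share is 40% × £317 = £126.80. Member pays £126.80; OOP now £1,908. Plan pays £317 − £126.80 = £190.20.
Claim 4 (£2,606): deductible already satisfied, so member's share is 40% × £2,606 = £1,042.40. Member pays £1,042.40; OOP now £2,950.40. Plan pays £2,606 − £1,042.40 = £1,563.60.

£1,563.60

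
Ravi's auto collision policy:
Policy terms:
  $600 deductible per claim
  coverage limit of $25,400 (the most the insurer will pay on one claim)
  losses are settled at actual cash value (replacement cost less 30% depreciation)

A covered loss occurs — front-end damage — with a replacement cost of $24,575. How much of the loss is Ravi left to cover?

At 30% depreciation, ACV = $24,575 − $7,372.50 = $17,202.50.
Subtract the deductible: $17,202.50 − $600 = $16,602.50.
That's under the $25,400 cap, so the insurer reimburses the full $16,602.50.
Driver's share is the uncovered remainder: $24,575 − $16,602.50 = $7,972.50.

$7,972.50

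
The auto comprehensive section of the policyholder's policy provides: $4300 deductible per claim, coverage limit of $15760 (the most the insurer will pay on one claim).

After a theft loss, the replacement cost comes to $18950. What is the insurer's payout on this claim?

Subtract the deductible: $18950 − $4300 = $14650.
$14650 is within the $15760 limit, so the insurer pays $14650.

$14650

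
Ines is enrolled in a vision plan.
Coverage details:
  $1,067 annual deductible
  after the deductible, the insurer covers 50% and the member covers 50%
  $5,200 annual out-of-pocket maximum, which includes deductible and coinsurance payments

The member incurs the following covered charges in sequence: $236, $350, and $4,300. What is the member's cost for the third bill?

$2,390.50

Bill 1, $236: all of it applies to the deductible. Member owes $236 (running OOP $236).
Bill 2, $350: all of it applies to the deductible. Member pays $350; OOP now $586.
Bill 3, $4,300: $481 finishes the deductible; $3,819 goes to coinsurance; 50% of $3,819 = $1,909.50. Member owes $2,390.50 (running OOP $2,976.50).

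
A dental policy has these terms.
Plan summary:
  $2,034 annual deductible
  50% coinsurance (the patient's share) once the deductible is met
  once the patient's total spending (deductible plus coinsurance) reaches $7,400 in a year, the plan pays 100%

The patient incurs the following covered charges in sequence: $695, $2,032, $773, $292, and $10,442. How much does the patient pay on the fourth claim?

$146

Claim 1 — $695: fully absorbed by the deductible. Cost to patient: $695. OOP to date $695.
Claim 2 — $2,032: $1,339 to deductible, leaving $693; coinsurance $693 × 50% = $346.50. Patient pays $1,685.50; OOP now $2,380.50.
Claim 3 — $773: deductible already satisfied, so patient's share is 50% × $773 = $386.50. Cost to patient: $386.50. OOP to date $2,767.
Claim 4 — $292: 50% coinsurance on $292 = $146. Cost to patient: $146. OOP to date $2,913.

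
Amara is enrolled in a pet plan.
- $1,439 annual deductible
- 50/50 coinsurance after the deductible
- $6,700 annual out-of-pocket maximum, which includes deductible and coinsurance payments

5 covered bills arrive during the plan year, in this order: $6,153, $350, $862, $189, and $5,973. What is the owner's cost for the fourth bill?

Claim 1 ($6,153): deductible takes $1,439, $4,714 remains; 50% of $4,714 = $2,357. Owner owes $3,796 (running OOP $3,796).
Claim 2 ($350): 50% coinsurance on $350 = $175. Cost to owner: $175. OOP to date $3,971.
Claim 3 ($862): 50% coinsurance on $862 = $431. Owner owes $431 (running OOP $4,402).
Claim 4 ($189): 50% coinsurance on $189 = $94.50. Owner pays $94.50; OOP now $4,496.50.

$94.50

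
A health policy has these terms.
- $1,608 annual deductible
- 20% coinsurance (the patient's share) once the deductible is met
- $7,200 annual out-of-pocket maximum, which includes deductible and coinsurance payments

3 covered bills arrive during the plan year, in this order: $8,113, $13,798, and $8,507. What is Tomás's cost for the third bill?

#1 ($8,113): $1,608 to deductible, leaving $6,505; coinsurance $6,505 × 20% = $1,301. Patient owes $2,909 (running OOP $2,909).
#2 ($13,798): deductible already satisfied, so patient's share is 20% × $13,798 = $2,759.60. Cost to patient: $2,759.60. OOP to date $5,668.60.
#3 ($8,507): deductible already satisfied, so patient's share is 20% × $8,507 = $1,701.40. Adding that to $5,668.60 gives $7,370, past the $7,200 cap; patient pays only $7,200 − $5,668.60 = $1,531.40.

$1,531.40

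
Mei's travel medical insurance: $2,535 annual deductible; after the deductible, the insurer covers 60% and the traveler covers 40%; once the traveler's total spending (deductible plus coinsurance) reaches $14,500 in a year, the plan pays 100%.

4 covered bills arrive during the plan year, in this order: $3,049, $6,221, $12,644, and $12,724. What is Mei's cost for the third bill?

$5,057.60

Claim 1 — $3,049: $2,535 to deductible, leaving $514; traveler's 40% is $205.60. Traveler owes $2,740.60 (running OOP $2,740.60).
Claim 2 — $6,221: deductible already satisfied, so traveler's share is 40% × $6,221 = $2,488.40. Traveler owes $2,488.40 (running OOP $5,229).
Claim 3 — $12,644: 40% coinsurance on $12,644 = $5,057.60. Traveler owes $5,057.60 (running OOP $10,286.60).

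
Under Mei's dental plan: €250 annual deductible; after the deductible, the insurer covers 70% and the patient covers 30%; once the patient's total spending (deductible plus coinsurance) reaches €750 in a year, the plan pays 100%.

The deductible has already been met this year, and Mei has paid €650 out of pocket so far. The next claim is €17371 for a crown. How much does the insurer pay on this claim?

With the deductible met, the entire €17371 is subject to coinsurance.
Patient's 30% share of €17371 is €5211.30.
Year-to-date out-of-pocket would reach €650 + €5211.30 = €5861.30, above the €750 maximum, so the patient pays only €750 − €650 = €100.
Insurer pays the balance: €17371 − €100 = €17271.

€17271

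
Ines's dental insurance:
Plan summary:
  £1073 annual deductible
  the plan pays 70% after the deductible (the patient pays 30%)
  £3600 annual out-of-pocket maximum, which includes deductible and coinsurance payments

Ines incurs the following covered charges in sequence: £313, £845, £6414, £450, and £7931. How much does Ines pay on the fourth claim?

Bill 1, £313: entire amount goes to the deductible. Patient pays £313; OOP now £313.
Bill 2, £845: deductible takes £760, £85 remains; 30% of £85 = £25.50. Cost to patient: £785.50. OOP to date £1098.50.
Bill 3, £6414: deductible met; 30% of £6414 = £1924.20. Patient owes £1924.20 (running OOP £3022.70).
Bill 4, £450: deductible met; 30% of £450 = £135. Patient pays £135; OOP now £3157.70.

£135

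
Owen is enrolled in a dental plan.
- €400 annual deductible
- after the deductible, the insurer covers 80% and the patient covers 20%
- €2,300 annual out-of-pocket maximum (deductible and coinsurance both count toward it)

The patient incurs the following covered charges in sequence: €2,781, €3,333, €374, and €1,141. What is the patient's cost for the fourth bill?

€228.20

Claim 1 — €2,781: €400 finishes the deductible; €2,381 goes to coinsurance; patient's 20% is €476.20. Patient owes €876.20 (running OOP €876.20).
Claim 2 — €3,333: deductible already satisfied, so patient's share is 20% × €3,333 = €666.60. Cost to patient: €666.60. OOP to date €1,542.80.
Claim 3 — €374: deductible met; 20% of €374 = €74.80. Cost to patient: €74.80. OOP to date €1,617.60.
Claim 4 — €1,141: deductible met; 20% of €1,141 = €228.20. Patient owes €228.20 (running OOP €1,845.80).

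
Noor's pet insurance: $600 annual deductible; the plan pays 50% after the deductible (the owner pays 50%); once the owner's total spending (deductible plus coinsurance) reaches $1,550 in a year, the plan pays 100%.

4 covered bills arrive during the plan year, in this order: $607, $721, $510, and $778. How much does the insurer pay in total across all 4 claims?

Bill 1, $607: deductible takes $600, $7 remains; coinsurance $7 × 50% = $3.50. Cost to owner: $603.50. OOP to date $603.50. Plan pays $607 − $603.50 = $3.50.
Bill 2, $721: deductible already satisfied, so owner's share is 50% × $721 = $360.50. Owner pays $360.50; OOP now $964. Plan pays $721 − $360.50 = $360.50.
Bill 3, $510: 50% coinsurance on $510 = $255. Owner pays $255; OOP now $1,219. Insurer: $510 − $255 = $255.
Bill 4, $778: deductible already satisfied, so owner's share is 50% × $778 = $389. That would push OOP to $1,608, over the $1,550 cap, so owner pays $1,550 − $1,219 = $331. Insurer: $778 − $331 = $447.
Insurer total = bills − owner's total = $2,616 − $1,550 = $1,066.

$1,066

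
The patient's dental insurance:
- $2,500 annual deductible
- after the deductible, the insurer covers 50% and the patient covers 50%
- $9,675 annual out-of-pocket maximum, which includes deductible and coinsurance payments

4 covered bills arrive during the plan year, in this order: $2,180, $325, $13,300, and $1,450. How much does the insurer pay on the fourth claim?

Claim 1 — $2,180: fully absorbed by the deductible. Patient owes $2,180 (running OOP $2,180). Insurer: $2,180 − $2,180 = $0.
Claim 2 — $325: $320 to deductible, leaving $5; coinsurance $5 × 50% = $2.50. Patient owes $322.50 (running OOP $2,502.50). Plan pays $325 − $322.50 = $2.50.
Claim 3 — $13,300: deductible met; 50% of $13,300 = $6,650. Patient pays $6,650; OOP now $9,152.50. Plan pays $13,300 − $6,650 = $6,650.
Claim 4 — $1,450: 50% coinsurance on $1,450 = $725. Adding that to $9,152.50 gives $9,877.50, past the $9,675 cap; patient pays only $9,675 − $9,152.50 = $522.50. Plan pays $1,450 − $522.50 = $927.50.

$927.50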